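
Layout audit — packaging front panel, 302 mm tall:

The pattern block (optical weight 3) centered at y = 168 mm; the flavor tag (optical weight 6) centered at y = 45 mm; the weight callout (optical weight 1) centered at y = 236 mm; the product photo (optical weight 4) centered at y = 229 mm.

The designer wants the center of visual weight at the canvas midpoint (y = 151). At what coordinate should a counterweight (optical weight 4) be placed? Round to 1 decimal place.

y ≈ 198.0

With the counterweight, Σw becomes 3 + 6 + 1 + 4 + 4 = 18.
y: target moment 18×151 = 2718; current 3·168 + 6·45 + 1·236 + 4·229 = 1926; the counterweight supplies 792, so y = 792/4 ≈ 198.00.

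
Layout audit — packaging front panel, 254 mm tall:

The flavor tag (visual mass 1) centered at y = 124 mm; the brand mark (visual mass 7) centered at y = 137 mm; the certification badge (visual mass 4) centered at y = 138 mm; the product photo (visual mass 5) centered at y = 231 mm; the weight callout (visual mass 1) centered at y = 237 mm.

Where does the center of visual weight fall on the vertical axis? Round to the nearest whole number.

y ≈ 168

Weights sum to 1 + 7 + 4 + 5 + 1 = 18.
y: (1·124 + 7·137 + 4·138 + 5·231 + 1·237) / 18 = 3027 / 18 ≈ 168.17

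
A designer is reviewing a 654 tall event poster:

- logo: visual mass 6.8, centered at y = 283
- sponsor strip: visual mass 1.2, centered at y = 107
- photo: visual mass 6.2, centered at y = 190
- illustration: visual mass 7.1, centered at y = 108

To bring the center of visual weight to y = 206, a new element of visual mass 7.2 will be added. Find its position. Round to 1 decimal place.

y ≈ 260.2

After adding the new element, total weight = 6.8 + 1.2 + 6.2 + 7.1 + 7.2 = 28.5.
y: target moment 28.5×206 = 5871.0; current 6.8·283 + 1.2·107 + 6.2·190 + 7.1·108 = 3997.6; the new element supplies 1873.4, so y = 1873.4/7.2 ≈ 260.19.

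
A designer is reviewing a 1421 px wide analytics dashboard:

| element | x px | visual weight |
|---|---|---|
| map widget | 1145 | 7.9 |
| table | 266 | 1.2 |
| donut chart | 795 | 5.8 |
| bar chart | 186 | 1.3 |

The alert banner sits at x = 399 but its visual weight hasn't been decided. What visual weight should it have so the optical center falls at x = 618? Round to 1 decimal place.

Fixed elements: Σw = 7.9 + 1.2 + 5.8 + 1.3 = 16.2, Σw·x = 7.9·1145 + 1.2·266 + 5.8·795 + 1.3·186 = 14217.5.
For the centroid to hit 618: (14217.5 + w·399) / (16.2 + w) = 618.
Rearranging, w·(399 − 618) = 618·16.2 − 14217.5 = -4205.9, so w ≈ -4205.9/-219 = 19.21.

w ≈ 19.2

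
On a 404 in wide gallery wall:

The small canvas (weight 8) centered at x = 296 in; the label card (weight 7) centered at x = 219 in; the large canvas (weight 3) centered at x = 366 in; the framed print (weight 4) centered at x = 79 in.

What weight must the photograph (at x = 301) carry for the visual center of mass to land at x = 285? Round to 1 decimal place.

Fixed elements: Σw = 8 + 7 + 3 + 4 = 22, Σw·x = 8·296 + 7·219 + 3·366 + 4·79 = 5315.
Set Σw·x/Σw = 285: (5315 + 301w) = 285·(22 + w).
Solving: w = (285·22 − 5315) / (301 − 285) = 955 / 16 ≈ 59.69.

w ≈ 59.7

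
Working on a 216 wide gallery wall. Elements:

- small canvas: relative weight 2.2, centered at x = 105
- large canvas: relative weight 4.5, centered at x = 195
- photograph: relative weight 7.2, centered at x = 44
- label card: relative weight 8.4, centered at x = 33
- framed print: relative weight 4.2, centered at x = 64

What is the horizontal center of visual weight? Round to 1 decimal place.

Weights sum to 2.2 + 4.5 + 7.2 + 8.4 + 4.2 = 26.5.
x: (2.2·105 + 4.5·195 + 7.2·44 + 8.4·33 + 4.2·64) / 26.5 = 1971.3 / 26.5 ≈ 74.39

x ≈ 74.4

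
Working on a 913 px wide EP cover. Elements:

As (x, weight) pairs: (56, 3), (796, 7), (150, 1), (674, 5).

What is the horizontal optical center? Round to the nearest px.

x ≈ 579

Weights sum to 3 + 7 + 1 + 5 = 16.
Σw·x = 3·56 + 7·796 + 1·150 + 5·674 = 9260, so x̄ = 9260/16 ≈ 578.75.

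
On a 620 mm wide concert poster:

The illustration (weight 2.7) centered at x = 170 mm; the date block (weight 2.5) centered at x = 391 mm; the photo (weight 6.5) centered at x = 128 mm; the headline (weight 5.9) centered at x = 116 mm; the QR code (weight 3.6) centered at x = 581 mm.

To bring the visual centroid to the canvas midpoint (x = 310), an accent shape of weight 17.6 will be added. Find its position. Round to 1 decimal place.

x ≈ 396.8

With the accent shape, Σw becomes 2.7 + 2.5 + 6.5 + 5.9 + 3.6 + 17.6 = 38.8.
x: target moment 38.8×310 = 12028.0; current 2.7·170 + 2.5·391 + 6.5·128 + 5.9·116 + 3.6·581 = 5044.5; the accent shape supplies 6983.5, so x = 6983.5/17.6 ≈ 396.79.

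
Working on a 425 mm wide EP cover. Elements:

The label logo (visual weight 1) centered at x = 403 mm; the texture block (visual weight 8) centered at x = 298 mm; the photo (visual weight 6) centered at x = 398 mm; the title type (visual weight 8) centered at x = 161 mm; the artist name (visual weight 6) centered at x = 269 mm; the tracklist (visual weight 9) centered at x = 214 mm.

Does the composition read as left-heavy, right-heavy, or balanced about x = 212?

right-heavy

Total weight = 1 + 8 + 6 + 8 + 6 + 9 = 38.
x-moment: 1·403 + 8·298 + 6·398 + 8·161 + 6·269 + 9·214 = 10003; centroid 10003/38 ≈ 263.24.
263.2 vs midline 212 → right-heavy.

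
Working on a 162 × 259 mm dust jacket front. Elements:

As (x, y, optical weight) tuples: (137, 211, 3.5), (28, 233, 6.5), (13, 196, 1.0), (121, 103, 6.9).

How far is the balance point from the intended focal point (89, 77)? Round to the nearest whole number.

≈ 100 mm

Σw = 3.5 + 6.5 + 1.0 + 6.9 = 17.9.
x: (3.5·137 + 6.5·28 + 1.0·13 + 6.9·121) / 17.9 = 1509.4 / 17.9 ≈ 84.32
y: (3.5·211 + 6.5·233 + 1.0·196 + 6.9·103) / 17.9 = 3159.7 / 17.9 ≈ 176.52
From (89, 77): dx = -4.68, dy = 99.52, so the distance is √(dx²+dy²) ≈ 99.63.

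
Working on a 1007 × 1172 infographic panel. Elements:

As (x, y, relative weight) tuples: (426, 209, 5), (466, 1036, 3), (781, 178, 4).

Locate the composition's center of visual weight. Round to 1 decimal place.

(554.3, 405.4)

Weights sum to 5 + 3 + 4 = 12.
Σw·x = 5·426 + 3·466 + 4·781 = 6652, so x̄ = 6652/12 ≈ 554.33.
Σw·y = 5·209 + 3·1036 + 4·178 = 4865, so ȳ = 4865/12 ≈ 405.42.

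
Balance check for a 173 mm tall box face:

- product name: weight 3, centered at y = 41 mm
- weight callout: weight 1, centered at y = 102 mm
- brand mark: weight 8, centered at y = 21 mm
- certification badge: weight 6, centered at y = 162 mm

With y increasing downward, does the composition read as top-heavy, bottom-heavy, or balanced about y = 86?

Σw = 3 + 1 + 8 + 6 = 18.
y-moment: 3·41 + 1·102 + 8·21 + 6·162 = 1365; centroid 1365/18 ≈ 75.83.
Since 75.8 is above (smaller y than) 86, the composition reads top-heavy.

top-heavy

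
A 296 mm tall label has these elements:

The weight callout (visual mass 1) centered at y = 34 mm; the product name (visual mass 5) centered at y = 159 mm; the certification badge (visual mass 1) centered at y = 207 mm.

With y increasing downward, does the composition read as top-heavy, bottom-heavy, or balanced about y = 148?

Weights sum to 1 + 5 + 1 = 7.
y-moment: 1·34 + 5·159 + 1·207 = 1036; centroid 1036/7 ≈ 148.00.
148.00 = 148 exactly: balanced.

balanced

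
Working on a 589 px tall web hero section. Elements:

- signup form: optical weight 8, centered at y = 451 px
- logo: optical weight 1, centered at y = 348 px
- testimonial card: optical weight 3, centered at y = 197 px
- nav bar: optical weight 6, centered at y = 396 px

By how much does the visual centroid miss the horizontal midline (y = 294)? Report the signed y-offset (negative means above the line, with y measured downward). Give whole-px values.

≈ 91 px

Total weight = 8 + 1 + 3 + 6 = 18.
y: (8·451 + 1·348 + 3·197 + 6·396) / 18 = 6923 / 18 ≈ 384.61
Against y = 294, that's 384.61 − 294 = 90.61.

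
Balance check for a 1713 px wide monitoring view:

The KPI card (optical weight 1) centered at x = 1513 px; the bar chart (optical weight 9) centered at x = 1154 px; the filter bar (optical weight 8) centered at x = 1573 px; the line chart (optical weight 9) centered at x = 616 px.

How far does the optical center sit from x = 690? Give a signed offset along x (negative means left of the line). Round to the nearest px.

≈ 422 px

Total weight = 1 + 9 + 8 + 9 = 27.
Σw·x = 1·1513 + 9·1154 + 8·1573 + 9·616 = 30027, so x̄ = 30027/27 ≈ 1112.11.
Difference: 1112.11 − 690 ≈ 422.11.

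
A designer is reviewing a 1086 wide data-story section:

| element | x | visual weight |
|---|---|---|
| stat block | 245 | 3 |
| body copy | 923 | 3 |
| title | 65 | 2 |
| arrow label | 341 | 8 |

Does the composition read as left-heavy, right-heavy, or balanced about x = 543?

Total weight = 3 + 3 + 2 + 8 = 16.
x: (3·245 + 3·923 + 2·65 + 8·341) / 16 = 6362 / 16 ≈ 397.62
397.6 vs midline 543 → left-heavy.

left-heavy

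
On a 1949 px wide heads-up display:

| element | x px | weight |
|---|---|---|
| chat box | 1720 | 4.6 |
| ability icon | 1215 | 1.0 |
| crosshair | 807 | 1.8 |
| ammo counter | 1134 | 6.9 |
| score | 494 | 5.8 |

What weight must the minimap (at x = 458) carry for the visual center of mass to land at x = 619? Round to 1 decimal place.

Fixed elements: Σw = 4.6 + 1.0 + 1.8 + 6.9 + 5.8 = 20.1, Σw·x = 4.6·1720 + 1.0·1215 + 1.8·807 + 6.9·1134 + 5.8·494 = 21269.4.
Set Σw·x/Σw = 619: (21269.4 + 458w) = 619·(20.1 + w).
Solving: w = (619·20.1 − 21269.4) / (458 − 619) = -8827.5 / -161 ≈ 54.83.

w ≈ 54.8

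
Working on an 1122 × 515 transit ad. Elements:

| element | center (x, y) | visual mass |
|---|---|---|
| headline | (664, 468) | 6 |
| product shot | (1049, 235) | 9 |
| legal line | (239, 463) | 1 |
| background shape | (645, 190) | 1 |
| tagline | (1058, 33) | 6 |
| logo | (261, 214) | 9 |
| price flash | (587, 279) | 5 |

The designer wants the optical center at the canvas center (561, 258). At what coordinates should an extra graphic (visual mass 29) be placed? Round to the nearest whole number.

(382, 274)

With the extra graphic, Σw becomes 6 + 9 + 1 + 1 + 6 + 9 + 5 + 29 = 66.
x: target moment 66×561 = 37026; current 6·664 + 9·1049 + 1·239 + 1·645 + 6·1058 + 9·261 + 5·587 = 25941; the extra graphic supplies 11085, so x = 11085/29 ≈ 382.24.
y: target moment 66×258 = 17028; current 6·468 + 9·235 + 1·463 + 1·190 + 6·33 + 9·214 + 5·279 = 9095; the extra graphic supplies 7933, so y = 7933/29 ≈ 273.55.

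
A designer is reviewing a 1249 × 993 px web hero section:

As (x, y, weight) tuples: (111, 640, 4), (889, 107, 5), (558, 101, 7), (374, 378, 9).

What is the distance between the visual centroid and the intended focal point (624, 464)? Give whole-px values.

≈ 223 px

Σw = 4 + 5 + 7 + 9 = 25.
Σw·x = 4·111 + 5·889 + 7·558 + 9·374 = 12161, so x̄ = 12161/25 ≈ 486.44.
Σw·y = 4·640 + 5·107 + 7·101 + 9·378 = 7204, so ȳ = 7204/25 ≈ 288.16.
From (624, 464): dx = -137.56, dy = -175.84, so the distance is √(dx²+dy²) ≈ 223.25.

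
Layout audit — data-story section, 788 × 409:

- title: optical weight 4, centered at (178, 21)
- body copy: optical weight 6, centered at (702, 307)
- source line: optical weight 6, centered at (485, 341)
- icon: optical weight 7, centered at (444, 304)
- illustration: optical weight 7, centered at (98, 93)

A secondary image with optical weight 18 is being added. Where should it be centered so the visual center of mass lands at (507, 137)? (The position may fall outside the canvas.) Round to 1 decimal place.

New total weight: (4 + 6 + 6 + 7 + 7) + 18 = 48.
x: target moment 48×507 = 24336; current 4·178 + 6·702 + 6·485 + 7·444 + 7·98 = 11628; the secondary image supplies 12708, so x = 12708/18 ≈ 706.00.
y: target moment 48×137 = 6576; current 4·21 + 6·307 + 6·341 + 7·304 + 7·93 = 6751; the secondary image supplies -175, so y = -175/18 ≈ -9.72.

(706.0, -9.7)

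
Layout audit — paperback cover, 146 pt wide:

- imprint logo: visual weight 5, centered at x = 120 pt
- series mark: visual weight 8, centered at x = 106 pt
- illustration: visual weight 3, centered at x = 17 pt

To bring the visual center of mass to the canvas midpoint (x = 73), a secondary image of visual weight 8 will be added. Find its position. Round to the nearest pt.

With the secondary image, Σw becomes 5 + 8 + 3 + 8 = 24.
x: need Σw·x = 24·73 = 1752. Existing = 5·120 + 8·106 + 3·17 = 1499. Remainder 253 / 8 ≈ 31.62.

x ≈ 32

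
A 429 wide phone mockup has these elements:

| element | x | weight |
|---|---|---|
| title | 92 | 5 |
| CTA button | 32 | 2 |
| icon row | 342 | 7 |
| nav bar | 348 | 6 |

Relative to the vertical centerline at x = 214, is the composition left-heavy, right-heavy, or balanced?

right-heavy

Σw = 5 + 2 + 7 + 6 = 20.
Σw·x = 5·92 + 2·32 + 7·342 + 6·348 = 5006, so x̄ = 5006/20 ≈ 250.30.
250.3 vs midline 214 → right-heavy.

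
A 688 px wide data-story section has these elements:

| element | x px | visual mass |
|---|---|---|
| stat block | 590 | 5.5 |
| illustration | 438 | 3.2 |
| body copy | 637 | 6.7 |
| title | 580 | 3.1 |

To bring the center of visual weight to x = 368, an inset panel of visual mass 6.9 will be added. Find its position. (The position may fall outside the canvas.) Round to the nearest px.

x ≈ -198

New total weight: (5.5 + 3.2 + 6.7 + 3.1) + 6.9 = 25.4.
x: need Σw·x = 25.4·368 = 9347.2. Existing = 5.5·590 + 3.2·438 + 6.7·637 + 3.1·580 = 10712.5. Remainder -1365.3 / 6.9 ≈ -197.87.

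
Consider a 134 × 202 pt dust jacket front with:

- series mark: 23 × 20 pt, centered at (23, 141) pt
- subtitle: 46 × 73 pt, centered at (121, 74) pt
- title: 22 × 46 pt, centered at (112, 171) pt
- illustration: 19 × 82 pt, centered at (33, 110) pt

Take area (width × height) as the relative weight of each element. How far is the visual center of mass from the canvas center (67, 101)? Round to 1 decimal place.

≈ 24.1 pt

Areas: series mark 23·20 = 460, subtitle 46·73 = 3358, title 22·46 = 1012, illustration 19·82 = 1558. Total weight = 6388.
Σw·x = 460·23 + 3358·121 + 1012·112 + 1558·33 = 581656, so x̄ = 581656/6388 ≈ 91.05.
Σw·y = 460·141 + 3358·74 + 1012·171 + 1558·110 = 657784, so ȳ = 657784/6388 ≈ 102.97.
From (67, 101): dx = 24.05, dy = 1.97, so the distance is √(dx²+dy²) ≈ 24.14.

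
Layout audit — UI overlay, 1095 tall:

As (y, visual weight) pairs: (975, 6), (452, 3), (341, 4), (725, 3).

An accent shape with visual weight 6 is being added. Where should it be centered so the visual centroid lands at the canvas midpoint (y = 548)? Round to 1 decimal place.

New total weight: (6 + 3 + 4 + 3) + 6 = 22.
y: need Σw·y = 22·548 = 12056. Existing = 6·975 + 3·452 + 4·341 + 3·725 = 10745. Remainder 1311 / 6 ≈ 218.50.

y ≈ 218.5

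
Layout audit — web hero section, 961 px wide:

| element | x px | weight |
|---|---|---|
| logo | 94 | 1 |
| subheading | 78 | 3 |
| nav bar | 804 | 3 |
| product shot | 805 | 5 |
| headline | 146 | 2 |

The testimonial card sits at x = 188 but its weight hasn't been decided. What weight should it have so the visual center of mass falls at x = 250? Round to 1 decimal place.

Fixed elements: Σw = 1 + 3 + 3 + 5 + 2 = 14, Σw·x = 1·94 + 3·78 + 3·804 + 5·805 + 2·146 = 7057.
Balance at x = 250 requires (7057 + w·188) / (14 + w) = 250.
Rearranging, w·(188 − 250) = 250·14 − 7057 = -3557, so w ≈ -3557/-62 = 57.37.

w ≈ 57.4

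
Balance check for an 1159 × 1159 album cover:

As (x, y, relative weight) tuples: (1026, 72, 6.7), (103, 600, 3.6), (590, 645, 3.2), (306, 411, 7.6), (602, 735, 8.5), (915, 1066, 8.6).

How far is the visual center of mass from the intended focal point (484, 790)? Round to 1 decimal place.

≈ 239.3

Weights sum to 6.7 + 3.6 + 3.2 + 7.6 + 8.5 + 8.6 = 38.2.
x: moment 24444.6 / weight 38.2 ≈ 639.91
y: moment 23245.1 / weight 38.2 ≈ 608.51
From (484, 790): dx = 155.91, dy = -181.49, so the distance is √(dx²+dy²) ≈ 239.26.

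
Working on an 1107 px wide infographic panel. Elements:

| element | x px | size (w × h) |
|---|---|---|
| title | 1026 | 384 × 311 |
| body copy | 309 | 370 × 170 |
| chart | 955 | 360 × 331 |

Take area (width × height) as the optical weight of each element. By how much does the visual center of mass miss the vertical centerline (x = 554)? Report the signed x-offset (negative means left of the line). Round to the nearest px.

≈ 294 px

Areas: title 384·311 = 119424, body copy 370·170 = 62900, chart 360·331 = 119160. Total weight = 301484.
x: (119424·1026 + 62900·309 + 119160·955) / 301484 = 255762924 / 301484 ≈ 848.35
Difference: 848.35 − 554 ≈ 294.35.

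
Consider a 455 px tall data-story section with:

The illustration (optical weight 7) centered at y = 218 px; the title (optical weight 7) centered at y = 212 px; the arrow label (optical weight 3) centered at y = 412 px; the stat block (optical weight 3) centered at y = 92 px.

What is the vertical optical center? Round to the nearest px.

Weights sum to 7 + 7 + 3 + 3 = 20.
y: (7·218 + 7·212 + 3·412 + 3·92) / 20 = 4522 / 20 ≈ 226.10

y ≈ 226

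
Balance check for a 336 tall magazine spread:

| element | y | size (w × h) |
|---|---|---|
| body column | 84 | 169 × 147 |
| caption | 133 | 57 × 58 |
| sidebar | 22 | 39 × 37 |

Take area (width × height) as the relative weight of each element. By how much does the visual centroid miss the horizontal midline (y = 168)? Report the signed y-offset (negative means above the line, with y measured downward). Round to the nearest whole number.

≈ -82

Areas → weights: body column 169·147 = 24843, caption 57·58 = 3306, sidebar 39·37 = 1443; Σw = 29592.
y: (24843·84 + 3306·133 + 1443·22) / 29592 = 2558256 / 29592 ≈ 86.45
Difference: 86.45 − 168 ≈ -81.55.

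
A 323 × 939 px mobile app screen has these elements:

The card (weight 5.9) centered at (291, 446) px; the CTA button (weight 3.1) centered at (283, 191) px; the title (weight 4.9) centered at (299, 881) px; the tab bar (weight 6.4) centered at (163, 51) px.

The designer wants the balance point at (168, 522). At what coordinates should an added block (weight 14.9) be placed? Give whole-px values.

With the added block, Σw becomes 5.9 + 3.1 + 4.9 + 6.4 + 14.9 = 35.2.
x: need Σw·x = 35.2·168 = 5913.6. Existing = 5.9·291 + 3.1·283 + 4.9·299 + 6.4·163 = 5102.5. Remainder 811.1 / 14.9 ≈ 54.44.
y: need Σw·y = 35.2·522 = 18374.4. Existing = 5.9·446 + 3.1·191 + 4.9·881 + 6.4·51 = 7866.8. Remainder 10507.6 / 14.9 ≈ 705.21.

(54, 705)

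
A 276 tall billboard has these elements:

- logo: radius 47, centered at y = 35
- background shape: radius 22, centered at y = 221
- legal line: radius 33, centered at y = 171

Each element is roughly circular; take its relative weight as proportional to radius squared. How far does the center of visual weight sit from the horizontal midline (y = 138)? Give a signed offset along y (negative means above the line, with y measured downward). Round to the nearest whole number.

Weights ∝ r²: logo 47² = 2209, background shape 22² = 484, legal line 33² = 1089; Σw = 3782.
y-moment: 2209·35 + 484·221 + 1089·171 = 370498; centroid 370498/3782 ≈ 97.96.
Offset from y = 138: 97.96 − 138 ≈ -40.04.

≈ -40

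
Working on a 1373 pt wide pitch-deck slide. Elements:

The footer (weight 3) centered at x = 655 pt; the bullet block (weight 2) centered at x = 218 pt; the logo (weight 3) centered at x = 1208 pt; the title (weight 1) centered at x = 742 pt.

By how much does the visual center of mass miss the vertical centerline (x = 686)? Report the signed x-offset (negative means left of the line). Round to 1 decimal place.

≈ 65.9 pt

Weights sum to 3 + 2 + 3 + 1 = 9.
x-moment: 3·655 + 2·218 + 3·1208 + 1·742 = 6767; centroid 6767/9 ≈ 751.89.
Difference: 751.89 − 686 ≈ 65.89.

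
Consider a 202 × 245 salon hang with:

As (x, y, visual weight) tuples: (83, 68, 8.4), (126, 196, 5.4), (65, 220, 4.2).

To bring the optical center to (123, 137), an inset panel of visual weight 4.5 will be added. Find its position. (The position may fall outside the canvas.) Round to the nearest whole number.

After adding the inset panel, total weight = 8.4 + 5.4 + 4.2 + 4.5 = 22.5.
x: target moment 22.5×123 = 2767.5; current 8.4·83 + 5.4·126 + 4.2·65 = 1650.6; the inset panel supplies 1116.9, so x = 1116.9/4.5 ≈ 248.20.
y: target moment 22.5×137 = 3082.5; current 8.4·68 + 5.4·196 + 4.2·220 = 2553.6; the inset panel supplies 528.9, so y = 528.9/4.5 ≈ 117.53.

(248, 118)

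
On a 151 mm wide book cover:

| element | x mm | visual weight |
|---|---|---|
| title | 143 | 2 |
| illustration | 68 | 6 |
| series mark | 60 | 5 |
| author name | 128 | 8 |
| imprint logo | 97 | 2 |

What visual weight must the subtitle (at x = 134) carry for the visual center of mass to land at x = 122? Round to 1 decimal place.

w ≈ 49.5

Known weights sum to 2 + 6 + 5 + 8 + 2 = 23; their moment is 2·143 + 6·68 + 5·60 + 8·128 + 2·97 = 2212.
For the centroid to hit 122: (2212 + w·134) / (23 + w) = 122.
Rearranging, w·(134 − 122) = 122·23 − 2212 = 594, so w ≈ 594/12 = 49.50.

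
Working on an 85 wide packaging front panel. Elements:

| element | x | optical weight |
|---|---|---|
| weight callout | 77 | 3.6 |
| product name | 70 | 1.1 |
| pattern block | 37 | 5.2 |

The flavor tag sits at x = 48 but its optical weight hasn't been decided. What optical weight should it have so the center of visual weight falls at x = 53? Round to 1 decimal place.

w ≈ 4.4

Fixed elements: Σw = 3.6 + 1.1 + 5.2 = 9.9, Σw·x = 3.6·77 + 1.1·70 + 5.2·37 = 546.6.
Balance at x = 53 requires (546.6 + w·48) / (9.9 + w) = 53.
So w = (53·9.9 − 546.6)/(48 − 53) = -21.9/-5 ≈ 4.38.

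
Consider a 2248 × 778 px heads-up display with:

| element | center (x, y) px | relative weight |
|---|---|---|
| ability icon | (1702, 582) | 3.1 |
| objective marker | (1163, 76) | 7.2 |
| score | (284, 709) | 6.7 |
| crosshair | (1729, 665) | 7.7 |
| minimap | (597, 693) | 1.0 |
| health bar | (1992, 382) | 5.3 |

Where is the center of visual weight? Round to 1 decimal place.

(1291.0, 481.9)

Total weight = 3.1 + 7.2 + 6.7 + 7.7 + 1.0 + 5.3 = 31.0.
x: moment 40020.5 / weight 31.0 ≈ 1290.98
Σw·y = 14939.8; ȳ = 14939.8/31.0 ≈ 481.93.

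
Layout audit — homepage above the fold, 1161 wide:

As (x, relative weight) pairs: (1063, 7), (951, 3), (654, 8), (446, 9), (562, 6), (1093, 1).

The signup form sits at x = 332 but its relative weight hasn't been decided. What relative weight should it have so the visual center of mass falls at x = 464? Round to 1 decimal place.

w ≈ 62.3

Known weights sum to 7 + 3 + 8 + 9 + 6 + 1 = 34; their moment is 7·1063 + 3·951 + 8·654 + 9·446 + 6·562 + 1·1093 = 24005.
Set Σw·x/Σw = 464: (24005 + 332w) = 464·(34 + w).
Rearranging, w·(332 − 464) = 464·34 − 24005 = -8229, so w ≈ -8229/-132 = 62.34.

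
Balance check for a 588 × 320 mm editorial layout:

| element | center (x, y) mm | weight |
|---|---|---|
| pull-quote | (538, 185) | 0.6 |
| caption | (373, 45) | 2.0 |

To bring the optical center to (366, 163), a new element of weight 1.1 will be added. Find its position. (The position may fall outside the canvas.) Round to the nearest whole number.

(259, 366)

New total weight: (0.6 + 2.0) + 1.1 = 3.7.
x: need Σw·x = 3.7·366 = 1354.2. Existing = 0.6·538 + 2.0·373 = 1068.8. Remainder 285.4 / 1.1 ≈ 259.45.
y: need Σw·y = 3.7·163 = 603.1. Existing = 0.6·185 + 2.0·45 = 201.0. Remainder 402.1 / 1.1 ≈ 365.55.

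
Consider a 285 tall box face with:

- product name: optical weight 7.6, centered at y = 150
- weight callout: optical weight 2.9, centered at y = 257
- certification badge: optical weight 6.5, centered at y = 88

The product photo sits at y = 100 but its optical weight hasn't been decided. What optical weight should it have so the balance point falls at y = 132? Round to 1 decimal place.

Fixed elements: Σw = 7.6 + 2.9 + 6.5 = 17.0, Σw·y = 7.6·150 + 2.9·257 + 6.5·88 = 2457.3.
Balance at y = 132 requires (2457.3 + w·100) / (17.0 + w) = 132.
So w = (132·17.0 − 2457.3)/(100 − 132) = -213.3/-32 ≈ 6.67.

w ≈ 6.7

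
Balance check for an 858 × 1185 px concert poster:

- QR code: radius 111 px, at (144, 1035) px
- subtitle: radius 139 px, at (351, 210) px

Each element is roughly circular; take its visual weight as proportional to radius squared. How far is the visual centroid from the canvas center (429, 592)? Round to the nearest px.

Weights ∝ r²: QR code 111² = 12321, subtitle 139² = 19321; Σw = 31642.
Σw·x = 12321·144 + 19321·351 = 8555895, so x̄ = 8555895/31642 ≈ 270.40.
Σw·y = 12321·1035 + 19321·210 = 16809645, so ȳ = 16809645/31642 ≈ 531.24.
From (429, 592): dx = -158.60, dy = -60.76, so the distance is √(dx²+dy²) ≈ 169.84.

≈ 170 px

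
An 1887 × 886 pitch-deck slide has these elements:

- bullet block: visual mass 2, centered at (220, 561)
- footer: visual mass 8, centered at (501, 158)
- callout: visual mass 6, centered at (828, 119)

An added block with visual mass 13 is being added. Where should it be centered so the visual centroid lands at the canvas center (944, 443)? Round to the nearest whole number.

(1382, 750)

New total weight: (2 + 8 + 6) + 13 = 29.
Along x: (9416 + 13·x) / 29 = 944 (existing moment 2·220 + 8·501 + 6·828 = 9416) ⇒ x = (27376 − 9416) / 13 ≈ 1381.54.
Along y: (3100 + 13·y) / 29 = 443 (existing moment 2·561 + 8·158 + 6·119 = 3100) ⇒ y = (12847 − 3100) / 13 ≈ 749.77.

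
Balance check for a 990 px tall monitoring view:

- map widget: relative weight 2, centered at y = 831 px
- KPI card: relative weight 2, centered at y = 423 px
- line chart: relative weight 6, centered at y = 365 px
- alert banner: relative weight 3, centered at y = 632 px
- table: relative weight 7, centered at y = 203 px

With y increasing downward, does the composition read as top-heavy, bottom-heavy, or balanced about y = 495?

top-heavy

Weights sum to 2 + 2 + 6 + 3 + 7 = 20.
Σw·y = 2·831 + 2·423 + 6·365 + 3·632 + 7·203 = 8015, so ȳ = 8015/20 ≈ 400.75.
400.8 lies above (smaller y than) the midline 495, so the layout is top-heavy.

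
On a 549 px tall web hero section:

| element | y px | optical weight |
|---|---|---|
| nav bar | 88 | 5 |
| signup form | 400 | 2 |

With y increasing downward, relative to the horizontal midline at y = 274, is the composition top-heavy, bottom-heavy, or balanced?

top-heavy

Weights sum to 5 + 2 = 7.
y: (5·88 + 2·400) / 7 = 1240 / 7 ≈ 177.14
177.1 lies above (smaller y than) the midline 274, so the layout is top-heavy.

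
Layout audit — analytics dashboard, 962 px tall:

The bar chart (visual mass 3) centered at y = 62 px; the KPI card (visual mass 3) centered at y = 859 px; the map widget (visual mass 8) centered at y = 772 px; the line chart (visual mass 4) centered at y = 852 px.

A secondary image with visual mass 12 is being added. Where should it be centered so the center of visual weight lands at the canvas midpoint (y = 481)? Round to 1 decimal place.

New total weight: (3 + 3 + 8 + 4) + 12 = 30.
y: need Σw·y = 30·481 = 14430. Existing = 3·62 + 3·859 + 8·772 + 4·852 = 12347. Remainder 2083 / 12 ≈ 173.58.

y ≈ 173.6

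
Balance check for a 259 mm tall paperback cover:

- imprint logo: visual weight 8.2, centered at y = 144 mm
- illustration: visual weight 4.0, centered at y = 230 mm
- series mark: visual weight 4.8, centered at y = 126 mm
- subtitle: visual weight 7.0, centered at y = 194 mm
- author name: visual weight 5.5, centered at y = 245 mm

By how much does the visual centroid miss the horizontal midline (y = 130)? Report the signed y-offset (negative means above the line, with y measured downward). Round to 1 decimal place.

Total weight = 8.2 + 4.0 + 4.8 + 7.0 + 5.5 = 29.5.
y-moment: 8.2·144 + 4.0·230 + 4.8·126 + 7.0·194 + 5.5·245 = 5411.1; centroid 5411.1/29.5 ≈ 183.43.
Offset from y = 130: 183.43 − 130 ≈ 53.43.

≈ 53.4 mm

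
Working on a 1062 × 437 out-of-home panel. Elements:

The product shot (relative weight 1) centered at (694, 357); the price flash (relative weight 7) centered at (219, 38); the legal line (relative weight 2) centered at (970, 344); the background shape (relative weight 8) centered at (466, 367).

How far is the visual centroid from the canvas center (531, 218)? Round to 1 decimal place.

Weights sum to 1 + 7 + 2 + 8 = 18.
x-moment: 1·694 + 7·219 + 2·970 + 8·466 = 7895; centroid 7895/18 ≈ 438.61.
y-moment: 1·357 + 7·38 + 2·344 + 8·367 = 4247; centroid 4247/18 ≈ 235.94.
Offset from (531, 218): Δx ≈ -92.39, Δy ≈ 17.94; distance = √(Δx² + Δy²) ≈ 94.12.

≈ 94.1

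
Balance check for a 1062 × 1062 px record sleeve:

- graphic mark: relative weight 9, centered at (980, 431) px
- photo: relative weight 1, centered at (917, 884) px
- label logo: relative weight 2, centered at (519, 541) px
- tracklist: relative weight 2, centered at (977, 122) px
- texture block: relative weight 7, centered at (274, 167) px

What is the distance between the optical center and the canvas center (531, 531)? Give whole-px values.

Total weight = 9 + 1 + 2 + 2 + 7 = 21.
x: (9·980 + 1·917 + 2·519 + 2·977 + 7·274) / 21 = 14647 / 21 ≈ 697.48
y: (9·431 + 1·884 + 2·541 + 2·122 + 7·167) / 21 = 7258 / 21 ≈ 345.62
Offset from (531, 531): Δx ≈ 166.48, Δy ≈ -185.38; distance = √(Δx² + Δy²) ≈ 249.16.

≈ 249 px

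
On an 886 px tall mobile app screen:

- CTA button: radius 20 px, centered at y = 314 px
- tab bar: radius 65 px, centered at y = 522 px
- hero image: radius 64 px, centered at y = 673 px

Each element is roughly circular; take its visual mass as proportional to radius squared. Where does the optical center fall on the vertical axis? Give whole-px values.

r² weights: CTA button 20² = 400, tab bar 65² = 4225, hero image 64² = 4096. Total = 8721.
y: (400·314 + 4225·522 + 4096·673) / 8721 = 5087658 / 8721 ≈ 583.38

y ≈ 583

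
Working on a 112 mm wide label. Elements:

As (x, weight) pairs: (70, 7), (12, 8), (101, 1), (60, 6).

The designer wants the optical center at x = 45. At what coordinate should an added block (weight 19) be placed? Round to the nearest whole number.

New total weight: (7 + 8 + 1 + 6) + 19 = 41.
x: need Σw·x = 41·45 = 1845. Existing = 7·70 + 8·12 + 1·101 + 6·60 = 1047. Remainder 798 / 19 ≈ 42.00.

x ≈ 42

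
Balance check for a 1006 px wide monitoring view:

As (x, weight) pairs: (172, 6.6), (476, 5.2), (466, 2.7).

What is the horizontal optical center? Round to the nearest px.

Total weight = 6.6 + 5.2 + 2.7 = 14.5.
x-moment: 6.6·172 + 5.2·476 + 2.7·466 = 4868.6; centroid 4868.6/14.5 ≈ 335.77.

x ≈ 336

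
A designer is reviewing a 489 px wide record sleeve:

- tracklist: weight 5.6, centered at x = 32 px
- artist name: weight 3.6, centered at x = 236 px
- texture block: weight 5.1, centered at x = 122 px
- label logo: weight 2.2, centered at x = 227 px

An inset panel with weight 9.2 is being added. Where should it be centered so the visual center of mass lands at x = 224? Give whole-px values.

x ≈ 392

After adding the inset panel, total weight = 5.6 + 3.6 + 5.1 + 2.2 + 9.2 = 25.7.
Along x: (2150.4 + 9.2·x) / 25.7 = 224 (existing moment 5.6·32 + 3.6·236 + 5.1·122 + 2.2·227 = 2150.4) ⇒ x = (5756.8 − 2150.4) / 9.2 ≈ 392.00.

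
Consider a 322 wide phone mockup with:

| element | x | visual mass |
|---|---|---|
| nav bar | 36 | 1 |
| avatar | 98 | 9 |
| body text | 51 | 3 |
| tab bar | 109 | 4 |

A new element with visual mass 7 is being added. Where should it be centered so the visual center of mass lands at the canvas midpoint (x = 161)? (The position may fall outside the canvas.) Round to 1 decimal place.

x ≈ 336.7

With the new element, Σw becomes 1 + 9 + 3 + 4 + 7 = 24.
x: need Σw·x = 24·161 = 3864. Existing = 1·36 + 9·98 + 3·51 + 4·109 = 1507. Remainder 2357 / 7 ≈ 336.71.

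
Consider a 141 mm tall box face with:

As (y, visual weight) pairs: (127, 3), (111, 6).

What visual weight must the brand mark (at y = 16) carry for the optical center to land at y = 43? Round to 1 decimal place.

Existing Σw = 9 (3 + 6); existing moment 3·127 + 6·111 = 1047.
Balance at y = 43 requires (1047 + w·16) / (9 + w) = 43.
Solving: w = (43·9 − 1047) / (16 − 43) = -660 / -27 ≈ 24.44.

w ≈ 24.4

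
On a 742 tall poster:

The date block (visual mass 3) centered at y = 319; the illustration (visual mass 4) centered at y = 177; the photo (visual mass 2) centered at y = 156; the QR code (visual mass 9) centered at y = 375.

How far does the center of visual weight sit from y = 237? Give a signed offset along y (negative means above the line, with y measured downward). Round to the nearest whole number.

Weights sum to 3 + 4 + 2 + 9 = 18.
y: (3·319 + 4·177 + 2·156 + 9·375) / 18 = 5352 / 18 ≈ 297.33
Offset from y = 237: 297.33 − 237 ≈ 60.33.

≈ 60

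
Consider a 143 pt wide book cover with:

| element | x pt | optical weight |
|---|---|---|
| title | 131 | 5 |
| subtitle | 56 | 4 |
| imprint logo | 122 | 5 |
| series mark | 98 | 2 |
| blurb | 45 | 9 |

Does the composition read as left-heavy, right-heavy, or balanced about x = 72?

Total weight = 5 + 4 + 5 + 2 + 9 = 25.
Σw·x = 5·131 + 4·56 + 5·122 + 2·98 + 9·45 = 2090, so x̄ = 2090/25 ≈ 83.60.
83.6 vs midline 72 → right-heavy.

right-heavy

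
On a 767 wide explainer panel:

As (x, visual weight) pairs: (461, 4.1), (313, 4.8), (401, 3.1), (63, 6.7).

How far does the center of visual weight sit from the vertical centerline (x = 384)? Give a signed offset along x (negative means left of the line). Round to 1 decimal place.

Σw = 4.1 + 4.8 + 3.1 + 6.7 = 18.7.
Σw·x = 4.1·461 + 4.8·313 + 3.1·401 + 6.7·63 = 5057.7, so x̄ = 5057.7/18.7 ≈ 270.47.
Against x = 384, that's 270.47 − 384 = -113.53.

≈ -113.5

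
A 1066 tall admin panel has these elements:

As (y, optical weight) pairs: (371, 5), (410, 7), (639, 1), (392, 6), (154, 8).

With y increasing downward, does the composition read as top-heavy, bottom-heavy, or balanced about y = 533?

Total weight = 5 + 7 + 1 + 6 + 8 = 27.
Σw·y = 5·371 + 7·410 + 1·639 + 6·392 + 8·154 = 8948, so ȳ = 8948/27 ≈ 331.41.
Since 331.4 is above (smaller y than) 533, the composition reads top-heavy.

top-heavy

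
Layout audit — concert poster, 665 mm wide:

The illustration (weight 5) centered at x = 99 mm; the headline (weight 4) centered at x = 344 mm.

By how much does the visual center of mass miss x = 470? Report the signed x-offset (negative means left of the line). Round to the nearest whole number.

Weights sum to 5 + 4 = 9.
x: (5·99 + 4·344) / 9 = 1871 / 9 ≈ 207.89
Against x = 470, that's 207.89 − 470 = -262.11.

≈ -262 mm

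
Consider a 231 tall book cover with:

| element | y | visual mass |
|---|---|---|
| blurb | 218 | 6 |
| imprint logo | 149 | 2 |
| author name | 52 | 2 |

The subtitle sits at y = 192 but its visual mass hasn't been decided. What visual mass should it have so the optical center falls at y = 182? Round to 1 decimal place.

w ≈ 11.0

Existing Σw = 10 (6 + 2 + 2); existing moment 6·218 + 2·149 + 2·52 = 1710.
Balance at y = 182 requires (1710 + w·192) / (10 + w) = 182.
Rearranging, w·(192 − 182) = 182·10 − 1710 = 110, so w ≈ 110/10 = 11.00.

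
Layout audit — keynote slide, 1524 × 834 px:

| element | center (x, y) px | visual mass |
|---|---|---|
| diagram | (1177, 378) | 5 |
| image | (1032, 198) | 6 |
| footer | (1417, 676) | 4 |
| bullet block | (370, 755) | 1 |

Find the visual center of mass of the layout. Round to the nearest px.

Σw = 5 + 6 + 4 + 1 = 16.
x-moment: 5·1177 + 6·1032 + 4·1417 + 1·370 = 18115; centroid 18115/16 ≈ 1132.19.
y-moment: 5·378 + 6·198 + 4·676 + 1·755 = 6537; centroid 6537/16 ≈ 408.56.

(1132, 409)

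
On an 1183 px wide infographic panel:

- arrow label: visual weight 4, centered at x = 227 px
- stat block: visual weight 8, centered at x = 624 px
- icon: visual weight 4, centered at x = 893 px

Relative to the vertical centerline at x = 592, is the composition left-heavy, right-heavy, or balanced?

balanced

Σw = 4 + 8 + 4 = 16.
x: (4·227 + 8·624 + 4·893) / 16 = 9472 / 16 ≈ 592.00
That equals the midline 592 — balanced.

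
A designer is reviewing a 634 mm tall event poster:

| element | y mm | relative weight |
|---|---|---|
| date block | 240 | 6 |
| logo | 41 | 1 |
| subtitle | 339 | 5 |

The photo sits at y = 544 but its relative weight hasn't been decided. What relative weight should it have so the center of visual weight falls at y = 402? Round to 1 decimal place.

Fixed elements: Σw = 6 + 1 + 5 = 12, Σw·y = 6·240 + 1·41 + 5·339 = 3176.
Set Σw·y/Σw = 402: (3176 + 544w) = 402·(12 + w).
Rearranging, w·(544 − 402) = 402·12 − 3176 = 1648, so w ≈ 1648/142 = 11.61.

w ≈ 11.6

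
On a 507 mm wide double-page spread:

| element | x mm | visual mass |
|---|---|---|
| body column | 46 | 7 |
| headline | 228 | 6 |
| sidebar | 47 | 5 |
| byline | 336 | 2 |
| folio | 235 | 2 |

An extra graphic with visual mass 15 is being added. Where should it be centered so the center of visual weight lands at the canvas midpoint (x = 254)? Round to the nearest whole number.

New total weight: (7 + 6 + 5 + 2 + 2) + 15 = 37.
x: need Σw·x = 37·254 = 9398. Existing = 7·46 + 6·228 + 5·47 + 2·336 + 2·235 = 3067. Remainder 6331 / 15 ≈ 422.07.

x ≈ 422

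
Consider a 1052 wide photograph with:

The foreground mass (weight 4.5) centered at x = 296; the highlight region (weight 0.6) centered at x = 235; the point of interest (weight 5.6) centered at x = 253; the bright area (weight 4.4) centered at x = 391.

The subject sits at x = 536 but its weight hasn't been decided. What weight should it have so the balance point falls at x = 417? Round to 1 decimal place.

w ≈ 14.2

Known weights sum to 4.5 + 0.6 + 5.6 + 4.4 = 15.1; their moment is 4.5·296 + 0.6·235 + 5.6·253 + 4.4·391 = 4610.2.
For the centroid to hit 417: (4610.2 + w·536) / (15.1 + w) = 417.
Solving: w = (417·15.1 − 4610.2) / (536 − 417) = 1686.5 / 119 ≈ 14.17.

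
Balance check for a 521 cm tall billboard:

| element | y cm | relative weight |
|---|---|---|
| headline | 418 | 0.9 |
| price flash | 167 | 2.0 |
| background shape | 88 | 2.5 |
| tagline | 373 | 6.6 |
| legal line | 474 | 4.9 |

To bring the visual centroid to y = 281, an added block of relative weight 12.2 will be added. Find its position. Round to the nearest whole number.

After adding the added block, total weight = 0.9 + 2.0 + 2.5 + 6.6 + 4.9 + 12.2 = 29.1.
y: need Σw·y = 29.1·281 = 8177.1. Existing = 0.9·418 + 2.0·167 + 2.5·88 + 6.6·373 + 4.9·474 = 5714.6. Remainder 2462.5 / 12.2 ≈ 201.84.

y ≈ 202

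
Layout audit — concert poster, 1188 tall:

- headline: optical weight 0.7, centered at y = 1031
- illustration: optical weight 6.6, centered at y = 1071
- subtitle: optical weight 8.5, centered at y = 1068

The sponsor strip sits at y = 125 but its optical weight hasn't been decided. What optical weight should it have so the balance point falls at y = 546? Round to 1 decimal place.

Fixed elements: Σw = 0.7 + 6.6 + 8.5 = 15.8, Σw·y = 0.7·1031 + 6.6·1071 + 8.5·1068 = 16868.3.
For the centroid to hit 546: (16868.3 + w·125) / (15.8 + w) = 546.
Solving: w = (546·15.8 − 16868.3) / (125 − 546) = -8241.5 / -421 ≈ 19.58.

w ≈ 19.6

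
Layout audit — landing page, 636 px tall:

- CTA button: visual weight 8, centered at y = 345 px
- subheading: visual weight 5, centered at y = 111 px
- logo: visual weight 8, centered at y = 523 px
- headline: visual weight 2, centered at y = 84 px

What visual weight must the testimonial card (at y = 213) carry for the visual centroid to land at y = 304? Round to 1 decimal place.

w ≈ 7.4

Known weights sum to 8 + 5 + 8 + 2 = 23; their moment is 8·345 + 5·111 + 8·523 + 2·84 = 7667.
Set Σw·y/Σw = 304: (7667 + 213w) = 304·(23 + w).
Solving: w = (304·23 − 7667) / (213 − 304) = -675 / -91 ≈ 7.42.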